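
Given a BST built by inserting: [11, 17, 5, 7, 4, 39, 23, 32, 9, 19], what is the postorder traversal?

Tree insertion order: [11, 17, 5, 7, 4, 39, 23, 32, 9, 19]
Tree (level-order array): [11, 5, 17, 4, 7, None, 39, None, None, None, 9, 23, None, None, None, 19, 32]
Postorder traversal: [4, 9, 7, 5, 19, 32, 23, 39, 17, 11]


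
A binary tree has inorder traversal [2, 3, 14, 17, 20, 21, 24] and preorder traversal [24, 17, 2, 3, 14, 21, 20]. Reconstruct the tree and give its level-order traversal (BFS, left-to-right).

Inorder:  [2, 3, 14, 17, 20, 21, 24]
Preorder: [24, 17, 2, 3, 14, 21, 20]
Algorithm: preorder visits root first, so consume preorder in order;
for each root, split the current inorder slice at that value into
left-subtree inorder and right-subtree inorder, then recurse.
Recursive splits:
  root=24; inorder splits into left=[2, 3, 14, 17, 20, 21], right=[]
  root=17; inorder splits into left=[2, 3, 14], right=[20, 21]
  root=2; inorder splits into left=[], right=[3, 14]
  root=3; inorder splits into left=[], right=[14]
  root=14; inorder splits into left=[], right=[]
  root=21; inorder splits into left=[20], right=[]
  root=20; inorder splits into left=[], right=[]
Reconstructed level-order: [24, 17, 2, 21, 3, 20, 14]


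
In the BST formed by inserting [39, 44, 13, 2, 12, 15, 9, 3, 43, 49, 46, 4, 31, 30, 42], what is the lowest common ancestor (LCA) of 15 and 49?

Tree insertion order: [39, 44, 13, 2, 12, 15, 9, 3, 43, 49, 46, 4, 31, 30, 42]
Tree (level-order array): [39, 13, 44, 2, 15, 43, 49, None, 12, None, 31, 42, None, 46, None, 9, None, 30, None, None, None, None, None, 3, None, None, None, None, 4]
In a BST, the LCA of p=15, q=49 is the first node v on the
root-to-leaf path with p <= v <= q (go left if both < v, right if both > v).
Walk from root:
  at 39: 15 <= 39 <= 49, this is the LCA
LCA = 39


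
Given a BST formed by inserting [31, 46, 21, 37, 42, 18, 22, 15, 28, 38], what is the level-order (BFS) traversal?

Tree insertion order: [31, 46, 21, 37, 42, 18, 22, 15, 28, 38]
Tree (level-order array): [31, 21, 46, 18, 22, 37, None, 15, None, None, 28, None, 42, None, None, None, None, 38]
BFS from the root, enqueuing left then right child of each popped node:
  queue [31] -> pop 31, enqueue [21, 46], visited so far: [31]
  queue [21, 46] -> pop 21, enqueue [18, 22], visited so far: [31, 21]
  queue [46, 18, 22] -> pop 46, enqueue [37], visited so far: [31, 21, 46]
  queue [18, 22, 37] -> pop 18, enqueue [15], visited so far: [31, 21, 46, 18]
  queue [22, 37, 15] -> pop 22, enqueue [28], visited so far: [31, 21, 46, 18, 22]
  queue [37, 15, 28] -> pop 37, enqueue [42], visited so far: [31, 21, 46, 18, 22, 37]
  queue [15, 28, 42] -> pop 15, enqueue [none], visited so far: [31, 21, 46, 18, 22, 37, 15]
  queue [28, 42] -> pop 28, enqueue [none], visited so far: [31, 21, 46, 18, 22, 37, 15, 28]
  queue [42] -> pop 42, enqueue [38], visited so far: [31, 21, 46, 18, 22, 37, 15, 28, 42]
  queue [38] -> pop 38, enqueue [none], visited so far: [31, 21, 46, 18, 22, 37, 15, 28, 42, 38]
Result: [31, 21, 46, 18, 22, 37, 15, 28, 42, 38]


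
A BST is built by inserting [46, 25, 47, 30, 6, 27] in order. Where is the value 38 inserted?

Starting tree (level order): [46, 25, 47, 6, 30, None, None, None, None, 27]
Insertion path: 46 -> 25 -> 30
Result: insert 38 as right child of 30
Final tree (level order): [46, 25, 47, 6, 30, None, None, None, None, 27, 38]


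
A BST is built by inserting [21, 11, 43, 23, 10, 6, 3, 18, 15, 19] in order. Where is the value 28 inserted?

Starting tree (level order): [21, 11, 43, 10, 18, 23, None, 6, None, 15, 19, None, None, 3]
Insertion path: 21 -> 43 -> 23
Result: insert 28 as right child of 23
Final tree (level order): [21, 11, 43, 10, 18, 23, None, 6, None, 15, 19, None, 28, 3]


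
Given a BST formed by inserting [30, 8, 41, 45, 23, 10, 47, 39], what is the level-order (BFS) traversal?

Tree insertion order: [30, 8, 41, 45, 23, 10, 47, 39]
Tree (level-order array): [30, 8, 41, None, 23, 39, 45, 10, None, None, None, None, 47]
BFS from the root, enqueuing left then right child of each popped node:
  queue [30] -> pop 30, enqueue [8, 41], visited so far: [30]
  queue [8, 41] -> pop 8, enqueue [23], visited so far: [30, 8]
  queue [41, 23] -> pop 41, enqueue [39, 45], visited so far: [30, 8, 41]
  queue [23, 39, 45] -> pop 23, enqueue [10], visited so far: [30, 8, 41, 23]
  queue [39, 45, 10] -> pop 39, enqueue [none], visited so far: [30, 8, 41, 23, 39]
  queue [45, 10] -> pop 45, enqueue [47], visited so far: [30, 8, 41, 23, 39, 45]
  queue [10, 47] -> pop 10, enqueue [none], visited so far: [30, 8, 41, 23, 39, 45, 10]
  queue [47] -> pop 47, enqueue [none], visited so far: [30, 8, 41, 23, 39, 45, 10, 47]
Result: [30, 8, 41, 23, 39, 45, 10, 47]


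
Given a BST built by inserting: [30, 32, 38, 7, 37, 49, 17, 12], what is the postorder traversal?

Tree insertion order: [30, 32, 38, 7, 37, 49, 17, 12]
Tree (level-order array): [30, 7, 32, None, 17, None, 38, 12, None, 37, 49]
Postorder traversal: [12, 17, 7, 37, 49, 38, 32, 30]


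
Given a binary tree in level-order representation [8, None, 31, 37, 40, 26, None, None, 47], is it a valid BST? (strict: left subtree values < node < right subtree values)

Level-order array: [8, None, 31, 37, 40, 26, None, None, 47]
Validate using subtree bounds (lo, hi): at each node, require lo < value < hi,
then recurse left with hi=value and right with lo=value.
Preorder trace (stopping at first violation):
  at node 8 with bounds (-inf, +inf): OK
  at node 31 with bounds (8, +inf): OK
  at node 37 with bounds (8, 31): VIOLATION
Node 37 violates its bound: not (8 < 37 < 31).
Result: Not a valid BST


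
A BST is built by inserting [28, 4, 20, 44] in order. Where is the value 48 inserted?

Starting tree (level order): [28, 4, 44, None, 20]
Insertion path: 28 -> 44
Result: insert 48 as right child of 44
Final tree (level order): [28, 4, 44, None, 20, None, 48]


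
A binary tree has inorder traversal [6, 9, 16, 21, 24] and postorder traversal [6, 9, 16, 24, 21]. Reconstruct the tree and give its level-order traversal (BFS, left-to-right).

Inorder:   [6, 9, 16, 21, 24]
Postorder: [6, 9, 16, 24, 21]
Algorithm: postorder visits root last, so walk postorder right-to-left;
each value is the root of the current inorder slice — split it at that
value, recurse on the right subtree first, then the left.
Recursive splits:
  root=21; inorder splits into left=[6, 9, 16], right=[24]
  root=24; inorder splits into left=[], right=[]
  root=16; inorder splits into left=[6, 9], right=[]
  root=9; inorder splits into left=[6], right=[]
  root=6; inorder splits into left=[], right=[]
Reconstructed level-order: [21, 16, 24, 9, 6]


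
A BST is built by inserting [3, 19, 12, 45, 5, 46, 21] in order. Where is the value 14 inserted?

Starting tree (level order): [3, None, 19, 12, 45, 5, None, 21, 46]
Insertion path: 3 -> 19 -> 12
Result: insert 14 as right child of 12
Final tree (level order): [3, None, 19, 12, 45, 5, 14, 21, 46]


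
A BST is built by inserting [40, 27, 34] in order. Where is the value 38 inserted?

Starting tree (level order): [40, 27, None, None, 34]
Insertion path: 40 -> 27 -> 34
Result: insert 38 as right child of 34
Final tree (level order): [40, 27, None, None, 34, None, 38]


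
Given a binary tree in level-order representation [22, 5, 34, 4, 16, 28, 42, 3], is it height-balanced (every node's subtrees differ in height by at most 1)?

Tree (level-order array): [22, 5, 34, 4, 16, 28, 42, 3]
Definition: a tree is height-balanced if, at every node, |h(left) - h(right)| <= 1 (empty subtree has height -1).
Bottom-up per-node check:
  node 3: h_left=-1, h_right=-1, diff=0 [OK], height=0
  node 4: h_left=0, h_right=-1, diff=1 [OK], height=1
  node 16: h_left=-1, h_right=-1, diff=0 [OK], height=0
  node 5: h_left=1, h_right=0, diff=1 [OK], height=2
  node 28: h_left=-1, h_right=-1, diff=0 [OK], height=0
  node 42: h_left=-1, h_right=-1, diff=0 [OK], height=0
  node 34: h_left=0, h_right=0, diff=0 [OK], height=1
  node 22: h_left=2, h_right=1, diff=1 [OK], height=3
All nodes satisfy the balance condition.
Result: Balanced


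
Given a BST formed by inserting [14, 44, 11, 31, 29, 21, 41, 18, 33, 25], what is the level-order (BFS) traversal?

Tree insertion order: [14, 44, 11, 31, 29, 21, 41, 18, 33, 25]
Tree (level-order array): [14, 11, 44, None, None, 31, None, 29, 41, 21, None, 33, None, 18, 25]
BFS from the root, enqueuing left then right child of each popped node:
  queue [14] -> pop 14, enqueue [11, 44], visited so far: [14]
  queue [11, 44] -> pop 11, enqueue [none], visited so far: [14, 11]
  queue [44] -> pop 44, enqueue [31], visited so far: [14, 11, 44]
  queue [31] -> pop 31, enqueue [29, 41], visited so far: [14, 11, 44, 31]
  queue [29, 41] -> pop 29, enqueue [21], visited so far: [14, 11, 44, 31, 29]
  queue [41, 21] -> pop 41, enqueue [33], visited so far: [14, 11, 44, 31, 29, 41]
  queue [21, 33] -> pop 21, enqueue [18, 25], visited so far: [14, 11, 44, 31, 29, 41, 21]
  queue [33, 18, 25] -> pop 33, enqueue [none], visited so far: [14, 11, 44, 31, 29, 41, 21, 33]
  queue [18, 25] -> pop 18, enqueue [none], visited so far: [14, 11, 44, 31, 29, 41, 21, 33, 18]
  queue [25] -> pop 25, enqueue [none], visited so far: [14, 11, 44, 31, 29, 41, 21, 33, 18, 25]
Result: [14, 11, 44, 31, 29, 41, 21, 33, 18, 25]


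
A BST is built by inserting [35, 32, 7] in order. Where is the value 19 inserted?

Starting tree (level order): [35, 32, None, 7]
Insertion path: 35 -> 32 -> 7
Result: insert 19 as right child of 7
Final tree (level order): [35, 32, None, 7, None, None, 19]


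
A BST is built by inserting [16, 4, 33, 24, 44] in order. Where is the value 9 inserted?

Starting tree (level order): [16, 4, 33, None, None, 24, 44]
Insertion path: 16 -> 4
Result: insert 9 as right child of 4
Final tree (level order): [16, 4, 33, None, 9, 24, 44]


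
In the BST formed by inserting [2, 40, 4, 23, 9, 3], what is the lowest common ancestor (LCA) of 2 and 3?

Tree insertion order: [2, 40, 4, 23, 9, 3]
Tree (level-order array): [2, None, 40, 4, None, 3, 23, None, None, 9]
In a BST, the LCA of p=2, q=3 is the first node v on the
root-to-leaf path with p <= v <= q (go left if both < v, right if both > v).
Walk from root:
  at 2: 2 <= 2 <= 3, this is the LCA
LCA = 2


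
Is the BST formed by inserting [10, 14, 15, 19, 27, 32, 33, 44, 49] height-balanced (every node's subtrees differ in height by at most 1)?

Tree (level-order array): [10, None, 14, None, 15, None, 19, None, 27, None, 32, None, 33, None, 44, None, 49]
Definition: a tree is height-balanced if, at every node, |h(left) - h(right)| <= 1 (empty subtree has height -1).
Bottom-up per-node check:
  node 49: h_left=-1, h_right=-1, diff=0 [OK], height=0
  node 44: h_left=-1, h_right=0, diff=1 [OK], height=1
  node 33: h_left=-1, h_right=1, diff=2 [FAIL (|-1-1|=2 > 1)], height=2
  node 32: h_left=-1, h_right=2, diff=3 [FAIL (|-1-2|=3 > 1)], height=3
  node 27: h_left=-1, h_right=3, diff=4 [FAIL (|-1-3|=4 > 1)], height=4
  node 19: h_left=-1, h_right=4, diff=5 [FAIL (|-1-4|=5 > 1)], height=5
  node 15: h_left=-1, h_right=5, diff=6 [FAIL (|-1-5|=6 > 1)], height=6
  node 14: h_left=-1, h_right=6, diff=7 [FAIL (|-1-6|=7 > 1)], height=7
  node 10: h_left=-1, h_right=7, diff=8 [FAIL (|-1-7|=8 > 1)], height=8
Node 33 violates the condition: |-1 - 1| = 2 > 1.
Result: Not balanced


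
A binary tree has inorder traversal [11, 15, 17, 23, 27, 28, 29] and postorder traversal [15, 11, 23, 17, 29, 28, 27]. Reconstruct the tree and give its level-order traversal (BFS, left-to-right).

Inorder:   [11, 15, 17, 23, 27, 28, 29]
Postorder: [15, 11, 23, 17, 29, 28, 27]
Algorithm: postorder visits root last, so walk postorder right-to-left;
each value is the root of the current inorder slice — split it at that
value, recurse on the right subtree first, then the left.
Recursive splits:
  root=27; inorder splits into left=[11, 15, 17, 23], right=[28, 29]
  root=28; inorder splits into left=[], right=[29]
  root=29; inorder splits into left=[], right=[]
  root=17; inorder splits into left=[11, 15], right=[23]
  root=23; inorder splits into left=[], right=[]
  root=11; inorder splits into left=[], right=[15]
  root=15; inorder splits into left=[], right=[]
Reconstructed level-order: [27, 17, 28, 11, 23, 29, 15]


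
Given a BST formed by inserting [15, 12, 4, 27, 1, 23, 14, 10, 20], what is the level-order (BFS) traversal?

Tree insertion order: [15, 12, 4, 27, 1, 23, 14, 10, 20]
Tree (level-order array): [15, 12, 27, 4, 14, 23, None, 1, 10, None, None, 20]
BFS from the root, enqueuing left then right child of each popped node:
  queue [15] -> pop 15, enqueue [12, 27], visited so far: [15]
  queue [12, 27] -> pop 12, enqueue [4, 14], visited so far: [15, 12]
  queue [27, 4, 14] -> pop 27, enqueue [23], visited so far: [15, 12, 27]
  queue [4, 14, 23] -> pop 4, enqueue [1, 10], visited so far: [15, 12, 27, 4]
  queue [14, 23, 1, 10] -> pop 14, enqueue [none], visited so far: [15, 12, 27, 4, 14]
  queue [23, 1, 10] -> pop 23, enqueue [20], visited so far: [15, 12, 27, 4, 14, 23]
  queue [1, 10, 20] -> pop 1, enqueue [none], visited so far: [15, 12, 27, 4, 14, 23, 1]
  queue [10, 20] -> pop 10, enqueue [none], visited so far: [15, 12, 27, 4, 14, 23, 1, 10]
  queue [20] -> pop 20, enqueue [none], visited so far: [15, 12, 27, 4, 14, 23, 1, 10, 20]
Result: [15, 12, 27, 4, 14, 23, 1, 10, 20]


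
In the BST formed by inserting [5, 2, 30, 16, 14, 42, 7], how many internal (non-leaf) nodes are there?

Tree built from: [5, 2, 30, 16, 14, 42, 7]
Tree (level-order array): [5, 2, 30, None, None, 16, 42, 14, None, None, None, 7]
Rule: An internal node has at least one child.
Per-node child counts:
  node 5: 2 child(ren)
  node 2: 0 child(ren)
  node 30: 2 child(ren)
  node 16: 1 child(ren)
  node 14: 1 child(ren)
  node 7: 0 child(ren)
  node 42: 0 child(ren)
Matching nodes: [5, 30, 16, 14]
Count of internal (non-leaf) nodes: 4


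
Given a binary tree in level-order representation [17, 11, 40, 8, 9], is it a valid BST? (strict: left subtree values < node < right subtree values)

Level-order array: [17, 11, 40, 8, 9]
Validate using subtree bounds (lo, hi): at each node, require lo < value < hi,
then recurse left with hi=value and right with lo=value.
Preorder trace (stopping at first violation):
  at node 17 with bounds (-inf, +inf): OK
  at node 11 with bounds (-inf, 17): OK
  at node 8 with bounds (-inf, 11): OK
  at node 9 with bounds (11, 17): VIOLATION
Node 9 violates its bound: not (11 < 9 < 17).
Result: Not a valid BST


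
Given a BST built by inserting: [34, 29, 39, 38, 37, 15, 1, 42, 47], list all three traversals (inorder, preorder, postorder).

Tree insertion order: [34, 29, 39, 38, 37, 15, 1, 42, 47]
Tree (level-order array): [34, 29, 39, 15, None, 38, 42, 1, None, 37, None, None, 47]
Inorder (L, root, R): [1, 15, 29, 34, 37, 38, 39, 42, 47]
Preorder (root, L, R): [34, 29, 15, 1, 39, 38, 37, 42, 47]
Postorder (L, R, root): [1, 15, 29, 37, 38, 47, 42, 39, 34]


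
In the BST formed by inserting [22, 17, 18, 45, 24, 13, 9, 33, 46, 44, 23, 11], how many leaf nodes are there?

Tree built from: [22, 17, 18, 45, 24, 13, 9, 33, 46, 44, 23, 11]
Tree (level-order array): [22, 17, 45, 13, 18, 24, 46, 9, None, None, None, 23, 33, None, None, None, 11, None, None, None, 44]
Rule: A leaf has 0 children.
Per-node child counts:
  node 22: 2 child(ren)
  node 17: 2 child(ren)
  node 13: 1 child(ren)
  node 9: 1 child(ren)
  node 11: 0 child(ren)
  node 18: 0 child(ren)
  node 45: 2 child(ren)
  node 24: 2 child(ren)
  node 23: 0 child(ren)
  node 33: 1 child(ren)
  node 44: 0 child(ren)
  node 46: 0 child(ren)
Matching nodes: [11, 18, 23, 44, 46]
Count of leaf nodes: 5


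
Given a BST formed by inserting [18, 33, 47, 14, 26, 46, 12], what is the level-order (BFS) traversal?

Tree insertion order: [18, 33, 47, 14, 26, 46, 12]
Tree (level-order array): [18, 14, 33, 12, None, 26, 47, None, None, None, None, 46]
BFS from the root, enqueuing left then right child of each popped node:
  queue [18] -> pop 18, enqueue [14, 33], visited so far: [18]
  queue [14, 33] -> pop 14, enqueue [12], visited so far: [18, 14]
  queue [33, 12] -> pop 33, enqueue [26, 47], visited so far: [18, 14, 33]
  queue [12, 26, 47] -> pop 12, enqueue [none], visited so far: [18, 14, 33, 12]
  queue [26, 47] -> pop 26, enqueue [none], visited so far: [18, 14, 33, 12, 26]
  queue [47] -> pop 47, enqueue [46], visited so far: [18, 14, 33, 12, 26, 47]
  queue [46] -> pop 46, enqueue [none], visited so far: [18, 14, 33, 12, 26, 47, 46]
Result: [18, 14, 33, 12, 26, 47, 46]


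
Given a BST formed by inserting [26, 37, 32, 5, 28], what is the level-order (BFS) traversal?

Tree insertion order: [26, 37, 32, 5, 28]
Tree (level-order array): [26, 5, 37, None, None, 32, None, 28]
BFS from the root, enqueuing left then right child of each popped node:
  queue [26] -> pop 26, enqueue [5, 37], visited so far: [26]
  queue [5, 37] -> pop 5, enqueue [none], visited so far: [26, 5]
  queue [37] -> pop 37, enqueue [32], visited so far: [26, 5, 37]
  queue [32] -> pop 32, enqueue [28], visited so far: [26, 5, 37, 32]
  queue [28] -> pop 28, enqueue [none], visited so far: [26, 5, 37, 32, 28]
Result: [26, 5, 37, 32, 28]


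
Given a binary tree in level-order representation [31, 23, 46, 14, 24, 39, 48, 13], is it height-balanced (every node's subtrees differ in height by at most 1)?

Tree (level-order array): [31, 23, 46, 14, 24, 39, 48, 13]
Definition: a tree is height-balanced if, at every node, |h(left) - h(right)| <= 1 (empty subtree has height -1).
Bottom-up per-node check:
  node 13: h_left=-1, h_right=-1, diff=0 [OK], height=0
  node 14: h_left=0, h_right=-1, diff=1 [OK], height=1
  node 24: h_left=-1, h_right=-1, diff=0 [OK], height=0
  node 23: h_left=1, h_right=0, diff=1 [OK], height=2
  node 39: h_left=-1, h_right=-1, diff=0 [OK], height=0
  node 48: h_left=-1, h_right=-1, diff=0 [OK], height=0
  node 46: h_left=0, h_right=0, diff=0 [OK], height=1
  node 31: h_left=2, h_right=1, diff=1 [OK], height=3
All nodes satisfy the balance condition.
Result: Balanced


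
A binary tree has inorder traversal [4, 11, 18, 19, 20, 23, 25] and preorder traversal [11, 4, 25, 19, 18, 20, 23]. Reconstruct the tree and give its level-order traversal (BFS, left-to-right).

Inorder:  [4, 11, 18, 19, 20, 23, 25]
Preorder: [11, 4, 25, 19, 18, 20, 23]
Algorithm: preorder visits root first, so consume preorder in order;
for each root, split the current inorder slice at that value into
left-subtree inorder and right-subtree inorder, then recurse.
Recursive splits:
  root=11; inorder splits into left=[4], right=[18, 19, 20, 23, 25]
  root=4; inorder splits into left=[], right=[]
  root=25; inorder splits into left=[18, 19, 20, 23], right=[]
  root=19; inorder splits into left=[18], right=[20, 23]
  root=18; inorder splits into left=[], right=[]
  root=20; inorder splits into left=[], right=[23]
  root=23; inorder splits into left=[], right=[]
Reconstructed level-order: [11, 4, 25, 19, 18, 20, 23]


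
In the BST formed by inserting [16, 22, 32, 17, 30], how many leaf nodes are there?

Tree built from: [16, 22, 32, 17, 30]
Tree (level-order array): [16, None, 22, 17, 32, None, None, 30]
Rule: A leaf has 0 children.
Per-node child counts:
  node 16: 1 child(ren)
  node 22: 2 child(ren)
  node 17: 0 child(ren)
  node 32: 1 child(ren)
  node 30: 0 child(ren)
Matching nodes: [17, 30]
Count of leaf nodes: 2


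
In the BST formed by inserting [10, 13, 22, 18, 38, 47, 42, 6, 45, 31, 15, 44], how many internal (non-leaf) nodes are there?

Tree built from: [10, 13, 22, 18, 38, 47, 42, 6, 45, 31, 15, 44]
Tree (level-order array): [10, 6, 13, None, None, None, 22, 18, 38, 15, None, 31, 47, None, None, None, None, 42, None, None, 45, 44]
Rule: An internal node has at least one child.
Per-node child counts:
  node 10: 2 child(ren)
  node 6: 0 child(ren)
  node 13: 1 child(ren)
  node 22: 2 child(ren)
  node 18: 1 child(ren)
  node 15: 0 child(ren)
  node 38: 2 child(ren)
  node 31: 0 child(ren)
  node 47: 1 child(ren)
  node 42: 1 child(ren)
  node 45: 1 child(ren)
  node 44: 0 child(ren)
Matching nodes: [10, 13, 22, 18, 38, 47, 42, 45]
Count of internal (non-leaf) nodes: 8


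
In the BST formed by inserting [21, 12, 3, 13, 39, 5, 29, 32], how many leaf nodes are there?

Tree built from: [21, 12, 3, 13, 39, 5, 29, 32]
Tree (level-order array): [21, 12, 39, 3, 13, 29, None, None, 5, None, None, None, 32]
Rule: A leaf has 0 children.
Per-node child counts:
  node 21: 2 child(ren)
  node 12: 2 child(ren)
  node 3: 1 child(ren)
  node 5: 0 child(ren)
  node 13: 0 child(ren)
  node 39: 1 child(ren)
  node 29: 1 child(ren)
  node 32: 0 child(ren)
Matching nodes: [5, 13, 32]
Count of leaf nodes: 3


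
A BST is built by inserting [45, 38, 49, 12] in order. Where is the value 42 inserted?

Starting tree (level order): [45, 38, 49, 12]
Insertion path: 45 -> 38
Result: insert 42 as right child of 38
Final tree (level order): [45, 38, 49, 12, 42]


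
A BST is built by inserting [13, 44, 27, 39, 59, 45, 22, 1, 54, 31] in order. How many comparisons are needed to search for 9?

Search path for 9: 13 -> 1
Found: False
Comparisons: 2


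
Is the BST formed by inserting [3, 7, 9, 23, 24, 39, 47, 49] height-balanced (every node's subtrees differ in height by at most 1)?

Tree (level-order array): [3, None, 7, None, 9, None, 23, None, 24, None, 39, None, 47, None, 49]
Definition: a tree is height-balanced if, at every node, |h(left) - h(right)| <= 1 (empty subtree has height -1).
Bottom-up per-node check:
  node 49: h_left=-1, h_right=-1, diff=0 [OK], height=0
  node 47: h_left=-1, h_right=0, diff=1 [OK], height=1
  node 39: h_left=-1, h_right=1, diff=2 [FAIL (|-1-1|=2 > 1)], height=2
  node 24: h_left=-1, h_right=2, diff=3 [FAIL (|-1-2|=3 > 1)], height=3
  node 23: h_left=-1, h_right=3, diff=4 [FAIL (|-1-3|=4 > 1)], height=4
  node 9: h_left=-1, h_right=4, diff=5 [FAIL (|-1-4|=5 > 1)], height=5
  node 7: h_left=-1, h_right=5, diff=6 [FAIL (|-1-5|=6 > 1)], height=6
  node 3: h_left=-1, h_right=6, diff=7 [FAIL (|-1-6|=7 > 1)], height=7
Node 39 violates the condition: |-1 - 1| = 2 > 1.
Result: Not balanced


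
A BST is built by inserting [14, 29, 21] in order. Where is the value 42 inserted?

Starting tree (level order): [14, None, 29, 21]
Insertion path: 14 -> 29
Result: insert 42 as right child of 29
Final tree (level order): [14, None, 29, 21, 42]


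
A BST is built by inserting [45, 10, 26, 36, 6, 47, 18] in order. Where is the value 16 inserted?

Starting tree (level order): [45, 10, 47, 6, 26, None, None, None, None, 18, 36]
Insertion path: 45 -> 10 -> 26 -> 18
Result: insert 16 as left child of 18
Final tree (level order): [45, 10, 47, 6, 26, None, None, None, None, 18, 36, 16]


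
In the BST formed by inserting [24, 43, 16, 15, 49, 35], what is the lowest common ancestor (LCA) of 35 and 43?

Tree insertion order: [24, 43, 16, 15, 49, 35]
Tree (level-order array): [24, 16, 43, 15, None, 35, 49]
In a BST, the LCA of p=35, q=43 is the first node v on the
root-to-leaf path with p <= v <= q (go left if both < v, right if both > v).
Walk from root:
  at 24: both 35 and 43 > 24, go right
  at 43: 35 <= 43 <= 43, this is the LCA
LCA = 43


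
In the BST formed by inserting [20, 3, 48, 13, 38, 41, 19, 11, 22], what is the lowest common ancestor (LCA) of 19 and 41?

Tree insertion order: [20, 3, 48, 13, 38, 41, 19, 11, 22]
Tree (level-order array): [20, 3, 48, None, 13, 38, None, 11, 19, 22, 41]
In a BST, the LCA of p=19, q=41 is the first node v on the
root-to-leaf path with p <= v <= q (go left if both < v, right if both > v).
Walk from root:
  at 20: 19 <= 20 <= 41, this is the LCA
LCA = 20


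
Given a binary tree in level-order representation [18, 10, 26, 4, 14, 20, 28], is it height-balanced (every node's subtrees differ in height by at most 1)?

Tree (level-order array): [18, 10, 26, 4, 14, 20, 28]
Definition: a tree is height-balanced if, at every node, |h(left) - h(right)| <= 1 (empty subtree has height -1).
Bottom-up per-node check:
  node 4: h_left=-1, h_right=-1, diff=0 [OK], height=0
  node 14: h_left=-1, h_right=-1, diff=0 [OK], height=0
  node 10: h_left=0, h_right=0, diff=0 [OK], height=1
  node 20: h_left=-1, h_right=-1, diff=0 [OK], height=0
  node 28: h_left=-1, h_right=-1, diff=0 [OK], height=0
  node 26: h_left=0, h_right=0, diff=0 [OK], height=1
  node 18: h_left=1, h_right=1, diff=0 [OK], height=2
All nodes satisfy the balance condition.
Result: Balanced


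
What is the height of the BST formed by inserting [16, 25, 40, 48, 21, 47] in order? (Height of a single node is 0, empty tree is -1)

Insertion order: [16, 25, 40, 48, 21, 47]
Tree (level-order array): [16, None, 25, 21, 40, None, None, None, 48, 47]
Compute height bottom-up (empty subtree = -1):
  height(21) = 1 + max(-1, -1) = 0
  height(47) = 1 + max(-1, -1) = 0
  height(48) = 1 + max(0, -1) = 1
  height(40) = 1 + max(-1, 1) = 2
  height(25) = 1 + max(0, 2) = 3
  height(16) = 1 + max(-1, 3) = 4
Height = 4


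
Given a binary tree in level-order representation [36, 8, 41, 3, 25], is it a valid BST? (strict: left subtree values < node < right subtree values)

Level-order array: [36, 8, 41, 3, 25]
Validate using subtree bounds (lo, hi): at each node, require lo < value < hi,
then recurse left with hi=value and right with lo=value.
Preorder trace (stopping at first violation):
  at node 36 with bounds (-inf, +inf): OK
  at node 8 with bounds (-inf, 36): OK
  at node 3 with bounds (-inf, 8): OK
  at node 25 with bounds (8, 36): OK
  at node 41 with bounds (36, +inf): OK
No violation found at any node.
Result: Valid BST


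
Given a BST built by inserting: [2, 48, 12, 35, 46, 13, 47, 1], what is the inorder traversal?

Tree insertion order: [2, 48, 12, 35, 46, 13, 47, 1]
Tree (level-order array): [2, 1, 48, None, None, 12, None, None, 35, 13, 46, None, None, None, 47]
Inorder traversal: [1, 2, 12, 13, 35, 46, 47, 48]


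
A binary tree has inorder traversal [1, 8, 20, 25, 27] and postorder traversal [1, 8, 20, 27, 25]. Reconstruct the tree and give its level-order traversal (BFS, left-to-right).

Inorder:   [1, 8, 20, 25, 27]
Postorder: [1, 8, 20, 27, 25]
Algorithm: postorder visits root last, so walk postorder right-to-left;
each value is the root of the current inorder slice — split it at that
value, recurse on the right subtree first, then the left.
Recursive splits:
  root=25; inorder splits into left=[1, 8, 20], right=[27]
  root=27; inorder splits into left=[], right=[]
  root=20; inorder splits into left=[1, 8], right=[]
  root=8; inorder splits into left=[1], right=[]
  root=1; inorder splits into left=[], right=[]
Reconstructed level-order: [25, 20, 27, 8, 1]


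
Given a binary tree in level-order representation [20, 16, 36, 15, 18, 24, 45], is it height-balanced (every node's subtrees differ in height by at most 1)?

Tree (level-order array): [20, 16, 36, 15, 18, 24, 45]
Definition: a tree is height-balanced if, at every node, |h(left) - h(right)| <= 1 (empty subtree has height -1).
Bottom-up per-node check:
  node 15: h_left=-1, h_right=-1, diff=0 [OK], height=0
  node 18: h_left=-1, h_right=-1, diff=0 [OK], height=0
  node 16: h_left=0, h_right=0, diff=0 [OK], height=1
  node 24: h_left=-1, h_right=-1, diff=0 [OK], height=0
  node 45: h_left=-1, h_right=-1, diff=0 [OK], height=0
  node 36: h_left=0, h_right=0, diff=0 [OK], height=1
  node 20: h_left=1, h_right=1, diff=0 [OK], height=2
All nodes satisfy the balance condition.
Result: Balanced


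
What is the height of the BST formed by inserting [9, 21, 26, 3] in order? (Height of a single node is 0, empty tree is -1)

Insertion order: [9, 21, 26, 3]
Tree (level-order array): [9, 3, 21, None, None, None, 26]
Compute height bottom-up (empty subtree = -1):
  height(3) = 1 + max(-1, -1) = 0
  height(26) = 1 + max(-1, -1) = 0
  height(21) = 1 + max(-1, 0) = 1
  height(9) = 1 + max(0, 1) = 2
Height = 2


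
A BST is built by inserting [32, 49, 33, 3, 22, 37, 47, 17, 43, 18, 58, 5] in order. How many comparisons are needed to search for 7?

Search path for 7: 32 -> 3 -> 22 -> 17 -> 5
Found: False
Comparisons: 5


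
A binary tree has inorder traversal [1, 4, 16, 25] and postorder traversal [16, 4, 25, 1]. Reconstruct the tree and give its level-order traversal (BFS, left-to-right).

Inorder:   [1, 4, 16, 25]
Postorder: [16, 4, 25, 1]
Algorithm: postorder visits root last, so walk postorder right-to-left;
each value is the root of the current inorder slice — split it at that
value, recurse on the right subtree first, then the left.
Recursive splits:
  root=1; inorder splits into left=[], right=[4, 16, 25]
  root=25; inorder splits into left=[4, 16], right=[]
  root=4; inorder splits into left=[], right=[16]
  root=16; inorder splits into left=[], right=[]
Reconstructed level-order: [1, 25, 4, 16]


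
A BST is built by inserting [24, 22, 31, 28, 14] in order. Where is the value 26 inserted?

Starting tree (level order): [24, 22, 31, 14, None, 28]
Insertion path: 24 -> 31 -> 28
Result: insert 26 as left child of 28
Final tree (level order): [24, 22, 31, 14, None, 28, None, None, None, 26]


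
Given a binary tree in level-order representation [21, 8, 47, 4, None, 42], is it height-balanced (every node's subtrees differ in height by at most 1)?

Tree (level-order array): [21, 8, 47, 4, None, 42]
Definition: a tree is height-balanced if, at every node, |h(left) - h(right)| <= 1 (empty subtree has height -1).
Bottom-up per-node check:
  node 4: h_left=-1, h_right=-1, diff=0 [OK], height=0
  node 8: h_left=0, h_right=-1, diff=1 [OK], height=1
  node 42: h_left=-1, h_right=-1, diff=0 [OK], height=0
  node 47: h_left=0, h_right=-1, diff=1 [OK], height=1
  node 21: h_left=1, h_right=1, diff=0 [OK], height=2
All nodes satisfy the balance condition.
Result: Balanced


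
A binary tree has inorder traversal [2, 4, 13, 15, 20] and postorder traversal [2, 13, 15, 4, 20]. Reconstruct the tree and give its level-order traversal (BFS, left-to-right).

Inorder:   [2, 4, 13, 15, 20]
Postorder: [2, 13, 15, 4, 20]
Algorithm: postorder visits root last, so walk postorder right-to-left;
each value is the root of the current inorder slice — split it at that
value, recurse on the right subtree first, then the left.
Recursive splits:
  root=20; inorder splits into left=[2, 4, 13, 15], right=[]
  root=4; inorder splits into left=[2], right=[13, 15]
  root=15; inorder splits into left=[13], right=[]
  root=13; inorder splits into left=[], right=[]
  root=2; inorder splits into left=[], right=[]
Reconstructed level-order: [20, 4, 2, 15, 13]


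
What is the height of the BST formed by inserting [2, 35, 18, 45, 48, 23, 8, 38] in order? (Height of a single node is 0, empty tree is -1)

Insertion order: [2, 35, 18, 45, 48, 23, 8, 38]
Tree (level-order array): [2, None, 35, 18, 45, 8, 23, 38, 48]
Compute height bottom-up (empty subtree = -1):
  height(8) = 1 + max(-1, -1) = 0
  height(23) = 1 + max(-1, -1) = 0
  height(18) = 1 + max(0, 0) = 1
  height(38) = 1 + max(-1, -1) = 0
  height(48) = 1 + max(-1, -1) = 0
  height(45) = 1 + max(0, 0) = 1
  height(35) = 1 + max(1, 1) = 2
  height(2) = 1 + max(-1, 2) = 3
Height = 3


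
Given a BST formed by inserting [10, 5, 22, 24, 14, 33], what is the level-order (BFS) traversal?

Tree insertion order: [10, 5, 22, 24, 14, 33]
Tree (level-order array): [10, 5, 22, None, None, 14, 24, None, None, None, 33]
BFS from the root, enqueuing left then right child of each popped node:
  queue [10] -> pop 10, enqueue [5, 22], visited so far: [10]
  queue [5, 22] -> pop 5, enqueue [none], visited so far: [10, 5]
  queue [22] -> pop 22, enqueue [14, 24], visited so far: [10, 5, 22]
  queue [14, 24] -> pop 14, enqueue [none], visited so far: [10, 5, 22, 14]
  queue [24] -> pop 24, enqueue [33], visited so far: [10, 5, 22, 14, 24]
  queue [33] -> pop 33, enqueue [none], visited so far: [10, 5, 22, 14, 24, 33]
Result: [10, 5, 22, 14, 24, 33]


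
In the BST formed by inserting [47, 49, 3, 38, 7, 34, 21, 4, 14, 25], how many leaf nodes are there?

Tree built from: [47, 49, 3, 38, 7, 34, 21, 4, 14, 25]
Tree (level-order array): [47, 3, 49, None, 38, None, None, 7, None, 4, 34, None, None, 21, None, 14, 25]
Rule: A leaf has 0 children.
Per-node child counts:
  node 47: 2 child(ren)
  node 3: 1 child(ren)
  node 38: 1 child(ren)
  node 7: 2 child(ren)
  node 4: 0 child(ren)
  node 34: 1 child(ren)
  node 21: 2 child(ren)
  node 14: 0 child(ren)
  node 25: 0 child(ren)
  node 49: 0 child(ren)
Matching nodes: [4, 14, 25, 49]
Count of leaf nodes: 4


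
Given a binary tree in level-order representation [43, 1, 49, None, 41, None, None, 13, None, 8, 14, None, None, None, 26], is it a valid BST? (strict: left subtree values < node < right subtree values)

Level-order array: [43, 1, 49, None, 41, None, None, 13, None, 8, 14, None, None, None, 26]
Validate using subtree bounds (lo, hi): at each node, require lo < value < hi,
then recurse left with hi=value and right with lo=value.
Preorder trace (stopping at first violation):
  at node 43 with bounds (-inf, +inf): OK
  at node 1 with bounds (-inf, 43): OK
  at node 41 with bounds (1, 43): OK
  at node 13 with bounds (1, 41): OK
  at node 8 with bounds (1, 13): OK
  at node 14 with bounds (13, 41): OK
  at node 26 with bounds (14, 41): OK
  at node 49 with bounds (43, +inf): OK
No violation found at any node.
Result: Valid BST


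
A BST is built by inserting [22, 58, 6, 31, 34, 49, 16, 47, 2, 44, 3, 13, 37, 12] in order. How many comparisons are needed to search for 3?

Search path for 3: 22 -> 6 -> 2 -> 3
Found: True
Comparisons: 4


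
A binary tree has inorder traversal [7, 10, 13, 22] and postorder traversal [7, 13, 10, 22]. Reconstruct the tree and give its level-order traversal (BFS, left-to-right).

Inorder:   [7, 10, 13, 22]
Postorder: [7, 13, 10, 22]
Algorithm: postorder visits root last, so walk postorder right-to-left;
each value is the root of the current inorder slice — split it at that
value, recurse on the right subtree first, then the left.
Recursive splits:
  root=22; inorder splits into left=[7, 10, 13], right=[]
  root=10; inorder splits into left=[7], right=[13]
  root=13; inorder splits into left=[], right=[]
  root=7; inorder splits into left=[], right=[]
Reconstructed level-order: [22, 10, 7, 13]


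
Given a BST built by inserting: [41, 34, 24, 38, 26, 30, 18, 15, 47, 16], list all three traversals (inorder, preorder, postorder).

Tree insertion order: [41, 34, 24, 38, 26, 30, 18, 15, 47, 16]
Tree (level-order array): [41, 34, 47, 24, 38, None, None, 18, 26, None, None, 15, None, None, 30, None, 16]
Inorder (L, root, R): [15, 16, 18, 24, 26, 30, 34, 38, 41, 47]
Preorder (root, L, R): [41, 34, 24, 18, 15, 16, 26, 30, 38, 47]
Postorder (L, R, root): [16, 15, 18, 30, 26, 24, 38, 34, 47, 41]


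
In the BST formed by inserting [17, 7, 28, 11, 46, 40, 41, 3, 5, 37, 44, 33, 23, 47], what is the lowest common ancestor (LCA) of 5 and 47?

Tree insertion order: [17, 7, 28, 11, 46, 40, 41, 3, 5, 37, 44, 33, 23, 47]
Tree (level-order array): [17, 7, 28, 3, 11, 23, 46, None, 5, None, None, None, None, 40, 47, None, None, 37, 41, None, None, 33, None, None, 44]
In a BST, the LCA of p=5, q=47 is the first node v on the
root-to-leaf path with p <= v <= q (go left if both < v, right if both > v).
Walk from root:
  at 17: 5 <= 17 <= 47, this is the LCA
LCA = 17


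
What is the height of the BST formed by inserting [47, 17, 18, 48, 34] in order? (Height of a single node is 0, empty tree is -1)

Insertion order: [47, 17, 18, 48, 34]
Tree (level-order array): [47, 17, 48, None, 18, None, None, None, 34]
Compute height bottom-up (empty subtree = -1):
  height(34) = 1 + max(-1, -1) = 0
  height(18) = 1 + max(-1, 0) = 1
  height(17) = 1 + max(-1, 1) = 2
  height(48) = 1 + max(-1, -1) = 0
  height(47) = 1 + max(2, 0) = 3
Height = 3


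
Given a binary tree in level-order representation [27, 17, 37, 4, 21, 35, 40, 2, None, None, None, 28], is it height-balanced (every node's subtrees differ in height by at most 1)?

Tree (level-order array): [27, 17, 37, 4, 21, 35, 40, 2, None, None, None, 28]
Definition: a tree is height-balanced if, at every node, |h(left) - h(right)| <= 1 (empty subtree has height -1).
Bottom-up per-node check:
  node 2: h_left=-1, h_right=-1, diff=0 [OK], height=0
  node 4: h_left=0, h_right=-1, diff=1 [OK], height=1
  node 21: h_left=-1, h_right=-1, diff=0 [OK], height=0
  node 17: h_left=1, h_right=0, diff=1 [OK], height=2
  node 28: h_left=-1, h_right=-1, diff=0 [OK], height=0
  node 35: h_left=0, h_right=-1, diff=1 [OK], height=1
  node 40: h_left=-1, h_right=-1, diff=0 [OK], height=0
  node 37: h_left=1, h_right=0, diff=1 [OK], height=2
  node 27: h_left=2, h_right=2, diff=0 [OK], height=3
All nodes satisfy the balance condition.
Result: Balanced


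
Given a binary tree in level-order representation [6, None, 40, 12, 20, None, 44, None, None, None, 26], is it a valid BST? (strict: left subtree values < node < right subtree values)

Level-order array: [6, None, 40, 12, 20, None, 44, None, None, None, 26]
Validate using subtree bounds (lo, hi): at each node, require lo < value < hi,
then recurse left with hi=value and right with lo=value.
Preorder trace (stopping at first violation):
  at node 6 with bounds (-inf, +inf): OK
  at node 40 with bounds (6, +inf): OK
  at node 12 with bounds (6, 40): OK
  at node 44 with bounds (12, 40): VIOLATION
Node 44 violates its bound: not (12 < 44 < 40).
Result: Not a valid BST


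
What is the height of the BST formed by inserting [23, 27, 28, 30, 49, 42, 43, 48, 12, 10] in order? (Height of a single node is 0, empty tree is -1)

Insertion order: [23, 27, 28, 30, 49, 42, 43, 48, 12, 10]
Tree (level-order array): [23, 12, 27, 10, None, None, 28, None, None, None, 30, None, 49, 42, None, None, 43, None, 48]
Compute height bottom-up (empty subtree = -1):
  height(10) = 1 + max(-1, -1) = 0
  height(12) = 1 + max(0, -1) = 1
  height(48) = 1 + max(-1, -1) = 0
  height(43) = 1 + max(-1, 0) = 1
  height(42) = 1 + max(-1, 1) = 2
  height(49) = 1 + max(2, -1) = 3
  height(30) = 1 + max(-1, 3) = 4
  height(28) = 1 + max(-1, 4) = 5
  height(27) = 1 + max(-1, 5) = 6
  height(23) = 1 + max(1, 6) = 7
Height = 7


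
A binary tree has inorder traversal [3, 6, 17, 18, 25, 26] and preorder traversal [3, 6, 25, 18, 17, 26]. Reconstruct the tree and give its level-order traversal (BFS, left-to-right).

Inorder:  [3, 6, 17, 18, 25, 26]
Preorder: [3, 6, 25, 18, 17, 26]
Algorithm: preorder visits root first, so consume preorder in order;
for each root, split the current inorder slice at that value into
left-subtree inorder and right-subtree inorder, then recurse.
Recursive splits:
  root=3; inorder splits into left=[], right=[6, 17, 18, 25, 26]
  root=6; inorder splits into left=[], right=[17, 18, 25, 26]
  root=25; inorder splits into left=[17, 18], right=[26]
  root=18; inorder splits into left=[17], right=[]
  root=17; inorder splits into left=[], right=[]
  root=26; inorder splits into left=[], right=[]
Reconstructed level-order: [3, 6, 25, 18, 26, 17]


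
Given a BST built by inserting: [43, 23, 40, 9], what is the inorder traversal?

Tree insertion order: [43, 23, 40, 9]
Tree (level-order array): [43, 23, None, 9, 40]
Inorder traversal: [9, 23, 40, 43]


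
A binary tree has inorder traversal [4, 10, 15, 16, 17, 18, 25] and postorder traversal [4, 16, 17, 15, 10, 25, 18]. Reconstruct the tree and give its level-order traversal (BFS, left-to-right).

Inorder:   [4, 10, 15, 16, 17, 18, 25]
Postorder: [4, 16, 17, 15, 10, 25, 18]
Algorithm: postorder visits root last, so walk postorder right-to-left;
each value is the root of the current inorder slice — split it at that
value, recurse on the right subtree first, then the left.
Recursive splits:
  root=18; inorder splits into left=[4, 10, 15, 16, 17], right=[25]
  root=25; inorder splits into left=[], right=[]
  root=10; inorder splits into left=[4], right=[15, 16, 17]
  root=15; inorder splits into left=[], right=[16, 17]
  root=17; inorder splits into left=[16], right=[]
  root=16; inorder splits into left=[], right=[]
  root=4; inorder splits into left=[], right=[]
Reconstructed level-order: [18, 10, 25, 4, 15, 17, 16]
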